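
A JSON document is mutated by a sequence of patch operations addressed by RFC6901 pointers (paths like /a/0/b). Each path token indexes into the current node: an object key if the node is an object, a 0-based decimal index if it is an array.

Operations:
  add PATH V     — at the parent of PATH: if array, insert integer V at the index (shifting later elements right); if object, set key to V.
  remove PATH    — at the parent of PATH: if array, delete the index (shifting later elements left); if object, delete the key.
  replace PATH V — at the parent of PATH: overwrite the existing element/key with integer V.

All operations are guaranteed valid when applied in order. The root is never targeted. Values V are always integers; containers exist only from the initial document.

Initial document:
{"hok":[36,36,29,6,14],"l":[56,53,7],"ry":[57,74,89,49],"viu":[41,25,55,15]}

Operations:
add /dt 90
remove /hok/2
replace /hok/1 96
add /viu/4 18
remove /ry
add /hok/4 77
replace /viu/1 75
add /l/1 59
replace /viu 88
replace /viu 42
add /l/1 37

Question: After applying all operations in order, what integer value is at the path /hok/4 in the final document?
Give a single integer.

After op 1 (add /dt 90): {"dt":90,"hok":[36,36,29,6,14],"l":[56,53,7],"ry":[57,74,89,49],"viu":[41,25,55,15]}
After op 2 (remove /hok/2): {"dt":90,"hok":[36,36,6,14],"l":[56,53,7],"ry":[57,74,89,49],"viu":[41,25,55,15]}
After op 3 (replace /hok/1 96): {"dt":90,"hok":[36,96,6,14],"l":[56,53,7],"ry":[57,74,89,49],"viu":[41,25,55,15]}
After op 4 (add /viu/4 18): {"dt":90,"hok":[36,96,6,14],"l":[56,53,7],"ry":[57,74,89,49],"viu":[41,25,55,15,18]}
After op 5 (remove /ry): {"dt":90,"hok":[36,96,6,14],"l":[56,53,7],"viu":[41,25,55,15,18]}
After op 6 (add /hok/4 77): {"dt":90,"hok":[36,96,6,14,77],"l":[56,53,7],"viu":[41,25,55,15,18]}
After op 7 (replace /viu/1 75): {"dt":90,"hok":[36,96,6,14,77],"l":[56,53,7],"viu":[41,75,55,15,18]}
After op 8 (add /l/1 59): {"dt":90,"hok":[36,96,6,14,77],"l":[56,59,53,7],"viu":[41,75,55,15,18]}
After op 9 (replace /viu 88): {"dt":90,"hok":[36,96,6,14,77],"l":[56,59,53,7],"viu":88}
After op 10 (replace /viu 42): {"dt":90,"hok":[36,96,6,14,77],"l":[56,59,53,7],"viu":42}
After op 11 (add /l/1 37): {"dt":90,"hok":[36,96,6,14,77],"l":[56,37,59,53,7],"viu":42}
Value at /hok/4: 77

Answer: 77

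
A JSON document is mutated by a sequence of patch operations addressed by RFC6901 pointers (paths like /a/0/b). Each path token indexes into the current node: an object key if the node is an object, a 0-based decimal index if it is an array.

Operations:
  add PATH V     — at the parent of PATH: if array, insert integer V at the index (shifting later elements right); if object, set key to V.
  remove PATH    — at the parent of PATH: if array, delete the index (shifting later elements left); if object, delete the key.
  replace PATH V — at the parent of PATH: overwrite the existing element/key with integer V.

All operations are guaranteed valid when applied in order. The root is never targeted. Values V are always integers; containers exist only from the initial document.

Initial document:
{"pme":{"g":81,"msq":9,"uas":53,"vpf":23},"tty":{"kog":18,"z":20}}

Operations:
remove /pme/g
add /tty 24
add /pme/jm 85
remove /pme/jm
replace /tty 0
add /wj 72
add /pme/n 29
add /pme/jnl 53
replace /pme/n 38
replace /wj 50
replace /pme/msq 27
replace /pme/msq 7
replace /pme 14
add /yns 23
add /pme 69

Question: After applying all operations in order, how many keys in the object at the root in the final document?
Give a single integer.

After op 1 (remove /pme/g): {"pme":{"msq":9,"uas":53,"vpf":23},"tty":{"kog":18,"z":20}}
After op 2 (add /tty 24): {"pme":{"msq":9,"uas":53,"vpf":23},"tty":24}
After op 3 (add /pme/jm 85): {"pme":{"jm":85,"msq":9,"uas":53,"vpf":23},"tty":24}
After op 4 (remove /pme/jm): {"pme":{"msq":9,"uas":53,"vpf":23},"tty":24}
After op 5 (replace /tty 0): {"pme":{"msq":9,"uas":53,"vpf":23},"tty":0}
After op 6 (add /wj 72): {"pme":{"msq":9,"uas":53,"vpf":23},"tty":0,"wj":72}
After op 7 (add /pme/n 29): {"pme":{"msq":9,"n":29,"uas":53,"vpf":23},"tty":0,"wj":72}
After op 8 (add /pme/jnl 53): {"pme":{"jnl":53,"msq":9,"n":29,"uas":53,"vpf":23},"tty":0,"wj":72}
After op 9 (replace /pme/n 38): {"pme":{"jnl":53,"msq":9,"n":38,"uas":53,"vpf":23},"tty":0,"wj":72}
After op 10 (replace /wj 50): {"pme":{"jnl":53,"msq":9,"n":38,"uas":53,"vpf":23},"tty":0,"wj":50}
After op 11 (replace /pme/msq 27): {"pme":{"jnl":53,"msq":27,"n":38,"uas":53,"vpf":23},"tty":0,"wj":50}
After op 12 (replace /pme/msq 7): {"pme":{"jnl":53,"msq":7,"n":38,"uas":53,"vpf":23},"tty":0,"wj":50}
After op 13 (replace /pme 14): {"pme":14,"tty":0,"wj":50}
After op 14 (add /yns 23): {"pme":14,"tty":0,"wj":50,"yns":23}
After op 15 (add /pme 69): {"pme":69,"tty":0,"wj":50,"yns":23}
Size at the root: 4

Answer: 4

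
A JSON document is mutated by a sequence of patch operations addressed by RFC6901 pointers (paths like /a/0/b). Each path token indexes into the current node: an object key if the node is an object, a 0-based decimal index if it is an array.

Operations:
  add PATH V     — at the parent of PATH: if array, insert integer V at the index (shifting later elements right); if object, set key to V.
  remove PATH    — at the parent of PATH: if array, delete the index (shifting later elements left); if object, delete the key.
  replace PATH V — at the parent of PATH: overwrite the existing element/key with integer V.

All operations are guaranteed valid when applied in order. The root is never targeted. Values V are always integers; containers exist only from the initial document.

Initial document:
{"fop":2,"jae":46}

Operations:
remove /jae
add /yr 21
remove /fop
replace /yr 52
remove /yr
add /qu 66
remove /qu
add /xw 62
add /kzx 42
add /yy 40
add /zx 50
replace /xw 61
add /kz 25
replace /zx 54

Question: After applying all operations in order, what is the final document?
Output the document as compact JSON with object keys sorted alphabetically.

After op 1 (remove /jae): {"fop":2}
After op 2 (add /yr 21): {"fop":2,"yr":21}
After op 3 (remove /fop): {"yr":21}
After op 4 (replace /yr 52): {"yr":52}
After op 5 (remove /yr): {}
After op 6 (add /qu 66): {"qu":66}
After op 7 (remove /qu): {}
After op 8 (add /xw 62): {"xw":62}
After op 9 (add /kzx 42): {"kzx":42,"xw":62}
After op 10 (add /yy 40): {"kzx":42,"xw":62,"yy":40}
After op 11 (add /zx 50): {"kzx":42,"xw":62,"yy":40,"zx":50}
After op 12 (replace /xw 61): {"kzx":42,"xw":61,"yy":40,"zx":50}
After op 13 (add /kz 25): {"kz":25,"kzx":42,"xw":61,"yy":40,"zx":50}
After op 14 (replace /zx 54): {"kz":25,"kzx":42,"xw":61,"yy":40,"zx":54}

Answer: {"kz":25,"kzx":42,"xw":61,"yy":40,"zx":54}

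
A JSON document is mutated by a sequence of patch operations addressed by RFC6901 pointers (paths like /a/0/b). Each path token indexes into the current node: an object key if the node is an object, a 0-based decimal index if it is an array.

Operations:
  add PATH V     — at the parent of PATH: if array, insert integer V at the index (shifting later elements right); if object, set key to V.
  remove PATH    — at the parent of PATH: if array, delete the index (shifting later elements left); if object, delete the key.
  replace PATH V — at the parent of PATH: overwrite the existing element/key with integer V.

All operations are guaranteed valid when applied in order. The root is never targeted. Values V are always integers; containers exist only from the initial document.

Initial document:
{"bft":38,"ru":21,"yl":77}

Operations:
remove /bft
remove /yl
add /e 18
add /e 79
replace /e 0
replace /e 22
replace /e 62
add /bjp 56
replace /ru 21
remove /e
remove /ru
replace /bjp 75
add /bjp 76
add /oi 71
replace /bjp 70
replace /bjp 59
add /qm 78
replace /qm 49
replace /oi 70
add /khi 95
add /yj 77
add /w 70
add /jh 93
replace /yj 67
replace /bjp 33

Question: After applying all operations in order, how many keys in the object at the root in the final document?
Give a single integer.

Answer: 7

Derivation:
After op 1 (remove /bft): {"ru":21,"yl":77}
After op 2 (remove /yl): {"ru":21}
After op 3 (add /e 18): {"e":18,"ru":21}
After op 4 (add /e 79): {"e":79,"ru":21}
After op 5 (replace /e 0): {"e":0,"ru":21}
After op 6 (replace /e 22): {"e":22,"ru":21}
After op 7 (replace /e 62): {"e":62,"ru":21}
After op 8 (add /bjp 56): {"bjp":56,"e":62,"ru":21}
After op 9 (replace /ru 21): {"bjp":56,"e":62,"ru":21}
After op 10 (remove /e): {"bjp":56,"ru":21}
After op 11 (remove /ru): {"bjp":56}
After op 12 (replace /bjp 75): {"bjp":75}
After op 13 (add /bjp 76): {"bjp":76}
After op 14 (add /oi 71): {"bjp":76,"oi":71}
After op 15 (replace /bjp 70): {"bjp":70,"oi":71}
After op 16 (replace /bjp 59): {"bjp":59,"oi":71}
After op 17 (add /qm 78): {"bjp":59,"oi":71,"qm":78}
After op 18 (replace /qm 49): {"bjp":59,"oi":71,"qm":49}
After op 19 (replace /oi 70): {"bjp":59,"oi":70,"qm":49}
After op 20 (add /khi 95): {"bjp":59,"khi":95,"oi":70,"qm":49}
After op 21 (add /yj 77): {"bjp":59,"khi":95,"oi":70,"qm":49,"yj":77}
After op 22 (add /w 70): {"bjp":59,"khi":95,"oi":70,"qm":49,"w":70,"yj":77}
After op 23 (add /jh 93): {"bjp":59,"jh":93,"khi":95,"oi":70,"qm":49,"w":70,"yj":77}
After op 24 (replace /yj 67): {"bjp":59,"jh":93,"khi":95,"oi":70,"qm":49,"w":70,"yj":67}
After op 25 (replace /bjp 33): {"bjp":33,"jh":93,"khi":95,"oi":70,"qm":49,"w":70,"yj":67}
Size at the root: 7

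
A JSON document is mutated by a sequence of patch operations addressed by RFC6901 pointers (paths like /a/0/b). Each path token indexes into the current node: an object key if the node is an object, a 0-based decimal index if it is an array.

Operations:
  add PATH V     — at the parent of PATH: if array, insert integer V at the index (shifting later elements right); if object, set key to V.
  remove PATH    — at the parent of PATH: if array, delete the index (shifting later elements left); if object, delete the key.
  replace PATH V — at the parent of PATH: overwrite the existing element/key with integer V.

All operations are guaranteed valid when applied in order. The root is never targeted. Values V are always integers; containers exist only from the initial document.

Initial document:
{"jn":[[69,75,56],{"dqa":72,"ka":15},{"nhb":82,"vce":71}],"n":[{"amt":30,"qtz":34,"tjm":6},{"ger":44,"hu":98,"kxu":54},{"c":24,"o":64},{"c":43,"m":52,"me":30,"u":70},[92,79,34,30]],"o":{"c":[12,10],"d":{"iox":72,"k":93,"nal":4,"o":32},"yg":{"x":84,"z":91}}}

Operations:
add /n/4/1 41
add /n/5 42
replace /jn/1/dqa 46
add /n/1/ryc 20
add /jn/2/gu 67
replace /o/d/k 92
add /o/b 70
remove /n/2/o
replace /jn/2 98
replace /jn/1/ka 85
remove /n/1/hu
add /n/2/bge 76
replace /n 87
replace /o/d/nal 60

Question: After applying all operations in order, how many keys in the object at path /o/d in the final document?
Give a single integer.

After op 1 (add /n/4/1 41): {"jn":[[69,75,56],{"dqa":72,"ka":15},{"nhb":82,"vce":71}],"n":[{"amt":30,"qtz":34,"tjm":6},{"ger":44,"hu":98,"kxu":54},{"c":24,"o":64},{"c":43,"m":52,"me":30,"u":70},[92,41,79,34,30]],"o":{"c":[12,10],"d":{"iox":72,"k":93,"nal":4,"o":32},"yg":{"x":84,"z":91}}}
After op 2 (add /n/5 42): {"jn":[[69,75,56],{"dqa":72,"ka":15},{"nhb":82,"vce":71}],"n":[{"amt":30,"qtz":34,"tjm":6},{"ger":44,"hu":98,"kxu":54},{"c":24,"o":64},{"c":43,"m":52,"me":30,"u":70},[92,41,79,34,30],42],"o":{"c":[12,10],"d":{"iox":72,"k":93,"nal":4,"o":32},"yg":{"x":84,"z":91}}}
After op 3 (replace /jn/1/dqa 46): {"jn":[[69,75,56],{"dqa":46,"ka":15},{"nhb":82,"vce":71}],"n":[{"amt":30,"qtz":34,"tjm":6},{"ger":44,"hu":98,"kxu":54},{"c":24,"o":64},{"c":43,"m":52,"me":30,"u":70},[92,41,79,34,30],42],"o":{"c":[12,10],"d":{"iox":72,"k":93,"nal":4,"o":32},"yg":{"x":84,"z":91}}}
After op 4 (add /n/1/ryc 20): {"jn":[[69,75,56],{"dqa":46,"ka":15},{"nhb":82,"vce":71}],"n":[{"amt":30,"qtz":34,"tjm":6},{"ger":44,"hu":98,"kxu":54,"ryc":20},{"c":24,"o":64},{"c":43,"m":52,"me":30,"u":70},[92,41,79,34,30],42],"o":{"c":[12,10],"d":{"iox":72,"k":93,"nal":4,"o":32},"yg":{"x":84,"z":91}}}
After op 5 (add /jn/2/gu 67): {"jn":[[69,75,56],{"dqa":46,"ka":15},{"gu":67,"nhb":82,"vce":71}],"n":[{"amt":30,"qtz":34,"tjm":6},{"ger":44,"hu":98,"kxu":54,"ryc":20},{"c":24,"o":64},{"c":43,"m":52,"me":30,"u":70},[92,41,79,34,30],42],"o":{"c":[12,10],"d":{"iox":72,"k":93,"nal":4,"o":32},"yg":{"x":84,"z":91}}}
After op 6 (replace /o/d/k 92): {"jn":[[69,75,56],{"dqa":46,"ka":15},{"gu":67,"nhb":82,"vce":71}],"n":[{"amt":30,"qtz":34,"tjm":6},{"ger":44,"hu":98,"kxu":54,"ryc":20},{"c":24,"o":64},{"c":43,"m":52,"me":30,"u":70},[92,41,79,34,30],42],"o":{"c":[12,10],"d":{"iox":72,"k":92,"nal":4,"o":32},"yg":{"x":84,"z":91}}}
After op 7 (add /o/b 70): {"jn":[[69,75,56],{"dqa":46,"ka":15},{"gu":67,"nhb":82,"vce":71}],"n":[{"amt":30,"qtz":34,"tjm":6},{"ger":44,"hu":98,"kxu":54,"ryc":20},{"c":24,"o":64},{"c":43,"m":52,"me":30,"u":70},[92,41,79,34,30],42],"o":{"b":70,"c":[12,10],"d":{"iox":72,"k":92,"nal":4,"o":32},"yg":{"x":84,"z":91}}}
After op 8 (remove /n/2/o): {"jn":[[69,75,56],{"dqa":46,"ka":15},{"gu":67,"nhb":82,"vce":71}],"n":[{"amt":30,"qtz":34,"tjm":6},{"ger":44,"hu":98,"kxu":54,"ryc":20},{"c":24},{"c":43,"m":52,"me":30,"u":70},[92,41,79,34,30],42],"o":{"b":70,"c":[12,10],"d":{"iox":72,"k":92,"nal":4,"o":32},"yg":{"x":84,"z":91}}}
After op 9 (replace /jn/2 98): {"jn":[[69,75,56],{"dqa":46,"ka":15},98],"n":[{"amt":30,"qtz":34,"tjm":6},{"ger":44,"hu":98,"kxu":54,"ryc":20},{"c":24},{"c":43,"m":52,"me":30,"u":70},[92,41,79,34,30],42],"o":{"b":70,"c":[12,10],"d":{"iox":72,"k":92,"nal":4,"o":32},"yg":{"x":84,"z":91}}}
After op 10 (replace /jn/1/ka 85): {"jn":[[69,75,56],{"dqa":46,"ka":85},98],"n":[{"amt":30,"qtz":34,"tjm":6},{"ger":44,"hu":98,"kxu":54,"ryc":20},{"c":24},{"c":43,"m":52,"me":30,"u":70},[92,41,79,34,30],42],"o":{"b":70,"c":[12,10],"d":{"iox":72,"k":92,"nal":4,"o":32},"yg":{"x":84,"z":91}}}
After op 11 (remove /n/1/hu): {"jn":[[69,75,56],{"dqa":46,"ka":85},98],"n":[{"amt":30,"qtz":34,"tjm":6},{"ger":44,"kxu":54,"ryc":20},{"c":24},{"c":43,"m":52,"me":30,"u":70},[92,41,79,34,30],42],"o":{"b":70,"c":[12,10],"d":{"iox":72,"k":92,"nal":4,"o":32},"yg":{"x":84,"z":91}}}
After op 12 (add /n/2/bge 76): {"jn":[[69,75,56],{"dqa":46,"ka":85},98],"n":[{"amt":30,"qtz":34,"tjm":6},{"ger":44,"kxu":54,"ryc":20},{"bge":76,"c":24},{"c":43,"m":52,"me":30,"u":70},[92,41,79,34,30],42],"o":{"b":70,"c":[12,10],"d":{"iox":72,"k":92,"nal":4,"o":32},"yg":{"x":84,"z":91}}}
After op 13 (replace /n 87): {"jn":[[69,75,56],{"dqa":46,"ka":85},98],"n":87,"o":{"b":70,"c":[12,10],"d":{"iox":72,"k":92,"nal":4,"o":32},"yg":{"x":84,"z":91}}}
After op 14 (replace /o/d/nal 60): {"jn":[[69,75,56],{"dqa":46,"ka":85},98],"n":87,"o":{"b":70,"c":[12,10],"d":{"iox":72,"k":92,"nal":60,"o":32},"yg":{"x":84,"z":91}}}
Size at path /o/d: 4

Answer: 4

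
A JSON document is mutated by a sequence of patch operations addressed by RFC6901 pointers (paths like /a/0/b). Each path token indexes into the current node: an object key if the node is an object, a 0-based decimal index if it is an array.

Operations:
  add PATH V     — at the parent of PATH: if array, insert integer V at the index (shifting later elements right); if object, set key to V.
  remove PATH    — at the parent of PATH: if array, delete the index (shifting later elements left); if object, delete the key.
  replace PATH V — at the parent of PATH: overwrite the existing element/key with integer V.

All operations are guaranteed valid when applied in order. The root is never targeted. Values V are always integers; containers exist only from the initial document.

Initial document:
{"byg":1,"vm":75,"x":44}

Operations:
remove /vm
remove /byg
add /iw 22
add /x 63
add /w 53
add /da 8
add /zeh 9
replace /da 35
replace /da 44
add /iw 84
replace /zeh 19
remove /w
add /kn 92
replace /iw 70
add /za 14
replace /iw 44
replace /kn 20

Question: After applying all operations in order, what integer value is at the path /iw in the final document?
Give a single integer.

After op 1 (remove /vm): {"byg":1,"x":44}
After op 2 (remove /byg): {"x":44}
After op 3 (add /iw 22): {"iw":22,"x":44}
After op 4 (add /x 63): {"iw":22,"x":63}
After op 5 (add /w 53): {"iw":22,"w":53,"x":63}
After op 6 (add /da 8): {"da":8,"iw":22,"w":53,"x":63}
After op 7 (add /zeh 9): {"da":8,"iw":22,"w":53,"x":63,"zeh":9}
After op 8 (replace /da 35): {"da":35,"iw":22,"w":53,"x":63,"zeh":9}
After op 9 (replace /da 44): {"da":44,"iw":22,"w":53,"x":63,"zeh":9}
After op 10 (add /iw 84): {"da":44,"iw":84,"w":53,"x":63,"zeh":9}
After op 11 (replace /zeh 19): {"da":44,"iw":84,"w":53,"x":63,"zeh":19}
After op 12 (remove /w): {"da":44,"iw":84,"x":63,"zeh":19}
After op 13 (add /kn 92): {"da":44,"iw":84,"kn":92,"x":63,"zeh":19}
After op 14 (replace /iw 70): {"da":44,"iw":70,"kn":92,"x":63,"zeh":19}
After op 15 (add /za 14): {"da":44,"iw":70,"kn":92,"x":63,"za":14,"zeh":19}
After op 16 (replace /iw 44): {"da":44,"iw":44,"kn":92,"x":63,"za":14,"zeh":19}
After op 17 (replace /kn 20): {"da":44,"iw":44,"kn":20,"x":63,"za":14,"zeh":19}
Value at /iw: 44

Answer: 44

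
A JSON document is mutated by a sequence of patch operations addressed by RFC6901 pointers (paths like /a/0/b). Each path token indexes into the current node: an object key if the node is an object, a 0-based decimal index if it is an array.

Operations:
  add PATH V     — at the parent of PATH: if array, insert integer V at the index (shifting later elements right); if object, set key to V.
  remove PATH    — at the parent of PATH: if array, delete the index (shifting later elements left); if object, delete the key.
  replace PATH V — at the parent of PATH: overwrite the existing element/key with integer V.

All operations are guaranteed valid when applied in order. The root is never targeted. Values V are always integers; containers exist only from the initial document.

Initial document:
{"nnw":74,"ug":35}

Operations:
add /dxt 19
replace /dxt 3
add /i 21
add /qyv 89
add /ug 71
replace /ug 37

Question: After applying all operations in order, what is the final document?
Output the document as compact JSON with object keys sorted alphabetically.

After op 1 (add /dxt 19): {"dxt":19,"nnw":74,"ug":35}
After op 2 (replace /dxt 3): {"dxt":3,"nnw":74,"ug":35}
After op 3 (add /i 21): {"dxt":3,"i":21,"nnw":74,"ug":35}
After op 4 (add /qyv 89): {"dxt":3,"i":21,"nnw":74,"qyv":89,"ug":35}
After op 5 (add /ug 71): {"dxt":3,"i":21,"nnw":74,"qyv":89,"ug":71}
After op 6 (replace /ug 37): {"dxt":3,"i":21,"nnw":74,"qyv":89,"ug":37}

Answer: {"dxt":3,"i":21,"nnw":74,"qyv":89,"ug":37}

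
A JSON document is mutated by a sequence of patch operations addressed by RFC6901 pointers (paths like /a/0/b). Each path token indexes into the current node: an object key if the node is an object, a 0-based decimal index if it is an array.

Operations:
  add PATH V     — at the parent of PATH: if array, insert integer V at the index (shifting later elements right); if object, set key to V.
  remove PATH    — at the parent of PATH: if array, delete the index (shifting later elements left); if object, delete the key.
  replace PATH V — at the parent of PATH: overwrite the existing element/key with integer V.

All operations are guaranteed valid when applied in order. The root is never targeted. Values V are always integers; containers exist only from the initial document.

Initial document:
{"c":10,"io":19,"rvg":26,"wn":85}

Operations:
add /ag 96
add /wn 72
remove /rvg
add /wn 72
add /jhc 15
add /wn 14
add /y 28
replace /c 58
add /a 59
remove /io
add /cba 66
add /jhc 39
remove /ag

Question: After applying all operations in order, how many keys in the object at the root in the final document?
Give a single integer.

After op 1 (add /ag 96): {"ag":96,"c":10,"io":19,"rvg":26,"wn":85}
After op 2 (add /wn 72): {"ag":96,"c":10,"io":19,"rvg":26,"wn":72}
After op 3 (remove /rvg): {"ag":96,"c":10,"io":19,"wn":72}
After op 4 (add /wn 72): {"ag":96,"c":10,"io":19,"wn":72}
After op 5 (add /jhc 15): {"ag":96,"c":10,"io":19,"jhc":15,"wn":72}
After op 6 (add /wn 14): {"ag":96,"c":10,"io":19,"jhc":15,"wn":14}
After op 7 (add /y 28): {"ag":96,"c":10,"io":19,"jhc":15,"wn":14,"y":28}
After op 8 (replace /c 58): {"ag":96,"c":58,"io":19,"jhc":15,"wn":14,"y":28}
After op 9 (add /a 59): {"a":59,"ag":96,"c":58,"io":19,"jhc":15,"wn":14,"y":28}
After op 10 (remove /io): {"a":59,"ag":96,"c":58,"jhc":15,"wn":14,"y":28}
After op 11 (add /cba 66): {"a":59,"ag":96,"c":58,"cba":66,"jhc":15,"wn":14,"y":28}
After op 12 (add /jhc 39): {"a":59,"ag":96,"c":58,"cba":66,"jhc":39,"wn":14,"y":28}
After op 13 (remove /ag): {"a":59,"c":58,"cba":66,"jhc":39,"wn":14,"y":28}
Size at the root: 6

Answer: 6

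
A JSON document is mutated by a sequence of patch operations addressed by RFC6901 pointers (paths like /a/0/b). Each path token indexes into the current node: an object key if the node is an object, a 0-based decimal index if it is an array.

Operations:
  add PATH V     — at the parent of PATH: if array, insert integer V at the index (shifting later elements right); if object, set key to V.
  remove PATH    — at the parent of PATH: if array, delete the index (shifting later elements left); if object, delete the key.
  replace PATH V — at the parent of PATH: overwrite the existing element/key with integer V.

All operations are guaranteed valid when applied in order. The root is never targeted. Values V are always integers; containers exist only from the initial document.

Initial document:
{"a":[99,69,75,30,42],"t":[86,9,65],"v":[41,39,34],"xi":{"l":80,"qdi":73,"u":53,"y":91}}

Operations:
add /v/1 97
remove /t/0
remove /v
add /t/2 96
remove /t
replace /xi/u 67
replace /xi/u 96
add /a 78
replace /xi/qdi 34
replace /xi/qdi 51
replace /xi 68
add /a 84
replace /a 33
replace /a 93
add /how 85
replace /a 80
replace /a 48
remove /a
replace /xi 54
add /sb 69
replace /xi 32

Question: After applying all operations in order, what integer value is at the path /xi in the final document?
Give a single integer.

After op 1 (add /v/1 97): {"a":[99,69,75,30,42],"t":[86,9,65],"v":[41,97,39,34],"xi":{"l":80,"qdi":73,"u":53,"y":91}}
After op 2 (remove /t/0): {"a":[99,69,75,30,42],"t":[9,65],"v":[41,97,39,34],"xi":{"l":80,"qdi":73,"u":53,"y":91}}
After op 3 (remove /v): {"a":[99,69,75,30,42],"t":[9,65],"xi":{"l":80,"qdi":73,"u":53,"y":91}}
After op 4 (add /t/2 96): {"a":[99,69,75,30,42],"t":[9,65,96],"xi":{"l":80,"qdi":73,"u":53,"y":91}}
After op 5 (remove /t): {"a":[99,69,75,30,42],"xi":{"l":80,"qdi":73,"u":53,"y":91}}
After op 6 (replace /xi/u 67): {"a":[99,69,75,30,42],"xi":{"l":80,"qdi":73,"u":67,"y":91}}
After op 7 (replace /xi/u 96): {"a":[99,69,75,30,42],"xi":{"l":80,"qdi":73,"u":96,"y":91}}
After op 8 (add /a 78): {"a":78,"xi":{"l":80,"qdi":73,"u":96,"y":91}}
After op 9 (replace /xi/qdi 34): {"a":78,"xi":{"l":80,"qdi":34,"u":96,"y":91}}
After op 10 (replace /xi/qdi 51): {"a":78,"xi":{"l":80,"qdi":51,"u":96,"y":91}}
After op 11 (replace /xi 68): {"a":78,"xi":68}
After op 12 (add /a 84): {"a":84,"xi":68}
After op 13 (replace /a 33): {"a":33,"xi":68}
After op 14 (replace /a 93): {"a":93,"xi":68}
After op 15 (add /how 85): {"a":93,"how":85,"xi":68}
After op 16 (replace /a 80): {"a":80,"how":85,"xi":68}
After op 17 (replace /a 48): {"a":48,"how":85,"xi":68}
After op 18 (remove /a): {"how":85,"xi":68}
After op 19 (replace /xi 54): {"how":85,"xi":54}
After op 20 (add /sb 69): {"how":85,"sb":69,"xi":54}
After op 21 (replace /xi 32): {"how":85,"sb":69,"xi":32}
Value at /xi: 32

Answer: 32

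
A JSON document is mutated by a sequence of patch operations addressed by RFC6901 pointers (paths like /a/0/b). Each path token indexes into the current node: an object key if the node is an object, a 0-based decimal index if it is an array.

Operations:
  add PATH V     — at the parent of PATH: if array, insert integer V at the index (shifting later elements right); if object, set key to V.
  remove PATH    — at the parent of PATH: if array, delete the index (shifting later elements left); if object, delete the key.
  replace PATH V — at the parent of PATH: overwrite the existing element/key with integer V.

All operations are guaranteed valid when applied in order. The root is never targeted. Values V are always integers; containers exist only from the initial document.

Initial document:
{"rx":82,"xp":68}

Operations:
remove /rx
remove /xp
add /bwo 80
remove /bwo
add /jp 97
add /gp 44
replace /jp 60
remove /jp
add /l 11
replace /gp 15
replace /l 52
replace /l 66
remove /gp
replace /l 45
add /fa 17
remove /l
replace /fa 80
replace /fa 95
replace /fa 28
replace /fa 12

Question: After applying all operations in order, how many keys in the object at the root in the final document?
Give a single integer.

Answer: 1

Derivation:
After op 1 (remove /rx): {"xp":68}
After op 2 (remove /xp): {}
After op 3 (add /bwo 80): {"bwo":80}
After op 4 (remove /bwo): {}
After op 5 (add /jp 97): {"jp":97}
After op 6 (add /gp 44): {"gp":44,"jp":97}
After op 7 (replace /jp 60): {"gp":44,"jp":60}
After op 8 (remove /jp): {"gp":44}
After op 9 (add /l 11): {"gp":44,"l":11}
After op 10 (replace /gp 15): {"gp":15,"l":11}
After op 11 (replace /l 52): {"gp":15,"l":52}
After op 12 (replace /l 66): {"gp":15,"l":66}
After op 13 (remove /gp): {"l":66}
After op 14 (replace /l 45): {"l":45}
After op 15 (add /fa 17): {"fa":17,"l":45}
After op 16 (remove /l): {"fa":17}
After op 17 (replace /fa 80): {"fa":80}
After op 18 (replace /fa 95): {"fa":95}
After op 19 (replace /fa 28): {"fa":28}
After op 20 (replace /fa 12): {"fa":12}
Size at the root: 1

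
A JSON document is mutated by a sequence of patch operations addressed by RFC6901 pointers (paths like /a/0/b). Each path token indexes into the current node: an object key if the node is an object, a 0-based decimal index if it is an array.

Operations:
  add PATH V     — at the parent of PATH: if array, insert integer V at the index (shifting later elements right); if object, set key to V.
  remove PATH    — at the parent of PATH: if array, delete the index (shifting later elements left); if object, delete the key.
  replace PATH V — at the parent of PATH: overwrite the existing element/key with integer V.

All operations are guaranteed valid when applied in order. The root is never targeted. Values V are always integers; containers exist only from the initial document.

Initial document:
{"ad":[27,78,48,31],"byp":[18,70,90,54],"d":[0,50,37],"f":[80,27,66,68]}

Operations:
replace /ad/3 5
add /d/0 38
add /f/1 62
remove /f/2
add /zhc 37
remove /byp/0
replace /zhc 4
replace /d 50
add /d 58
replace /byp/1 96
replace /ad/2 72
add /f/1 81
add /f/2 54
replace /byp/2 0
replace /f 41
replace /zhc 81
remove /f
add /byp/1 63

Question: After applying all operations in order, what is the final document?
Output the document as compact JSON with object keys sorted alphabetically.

After op 1 (replace /ad/3 5): {"ad":[27,78,48,5],"byp":[18,70,90,54],"d":[0,50,37],"f":[80,27,66,68]}
After op 2 (add /d/0 38): {"ad":[27,78,48,5],"byp":[18,70,90,54],"d":[38,0,50,37],"f":[80,27,66,68]}
After op 3 (add /f/1 62): {"ad":[27,78,48,5],"byp":[18,70,90,54],"d":[38,0,50,37],"f":[80,62,27,66,68]}
After op 4 (remove /f/2): {"ad":[27,78,48,5],"byp":[18,70,90,54],"d":[38,0,50,37],"f":[80,62,66,68]}
After op 5 (add /zhc 37): {"ad":[27,78,48,5],"byp":[18,70,90,54],"d":[38,0,50,37],"f":[80,62,66,68],"zhc":37}
After op 6 (remove /byp/0): {"ad":[27,78,48,5],"byp":[70,90,54],"d":[38,0,50,37],"f":[80,62,66,68],"zhc":37}
After op 7 (replace /zhc 4): {"ad":[27,78,48,5],"byp":[70,90,54],"d":[38,0,50,37],"f":[80,62,66,68],"zhc":4}
After op 8 (replace /d 50): {"ad":[27,78,48,5],"byp":[70,90,54],"d":50,"f":[80,62,66,68],"zhc":4}
After op 9 (add /d 58): {"ad":[27,78,48,5],"byp":[70,90,54],"d":58,"f":[80,62,66,68],"zhc":4}
After op 10 (replace /byp/1 96): {"ad":[27,78,48,5],"byp":[70,96,54],"d":58,"f":[80,62,66,68],"zhc":4}
After op 11 (replace /ad/2 72): {"ad":[27,78,72,5],"byp":[70,96,54],"d":58,"f":[80,62,66,68],"zhc":4}
After op 12 (add /f/1 81): {"ad":[27,78,72,5],"byp":[70,96,54],"d":58,"f":[80,81,62,66,68],"zhc":4}
After op 13 (add /f/2 54): {"ad":[27,78,72,5],"byp":[70,96,54],"d":58,"f":[80,81,54,62,66,68],"zhc":4}
After op 14 (replace /byp/2 0): {"ad":[27,78,72,5],"byp":[70,96,0],"d":58,"f":[80,81,54,62,66,68],"zhc":4}
After op 15 (replace /f 41): {"ad":[27,78,72,5],"byp":[70,96,0],"d":58,"f":41,"zhc":4}
After op 16 (replace /zhc 81): {"ad":[27,78,72,5],"byp":[70,96,0],"d":58,"f":41,"zhc":81}
After op 17 (remove /f): {"ad":[27,78,72,5],"byp":[70,96,0],"d":58,"zhc":81}
After op 18 (add /byp/1 63): {"ad":[27,78,72,5],"byp":[70,63,96,0],"d":58,"zhc":81}

Answer: {"ad":[27,78,72,5],"byp":[70,63,96,0],"d":58,"zhc":81}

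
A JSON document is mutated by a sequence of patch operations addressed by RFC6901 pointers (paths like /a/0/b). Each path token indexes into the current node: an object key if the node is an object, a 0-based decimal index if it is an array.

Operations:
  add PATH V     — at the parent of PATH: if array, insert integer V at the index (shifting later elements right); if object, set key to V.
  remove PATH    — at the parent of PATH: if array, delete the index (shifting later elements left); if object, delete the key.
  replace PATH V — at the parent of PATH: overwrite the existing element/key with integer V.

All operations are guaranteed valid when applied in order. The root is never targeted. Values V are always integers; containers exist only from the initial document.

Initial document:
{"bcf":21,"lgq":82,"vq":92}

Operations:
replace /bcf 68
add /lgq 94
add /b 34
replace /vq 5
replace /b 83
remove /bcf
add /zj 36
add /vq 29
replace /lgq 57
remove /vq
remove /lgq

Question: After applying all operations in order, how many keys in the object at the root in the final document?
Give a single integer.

After op 1 (replace /bcf 68): {"bcf":68,"lgq":82,"vq":92}
After op 2 (add /lgq 94): {"bcf":68,"lgq":94,"vq":92}
After op 3 (add /b 34): {"b":34,"bcf":68,"lgq":94,"vq":92}
After op 4 (replace /vq 5): {"b":34,"bcf":68,"lgq":94,"vq":5}
After op 5 (replace /b 83): {"b":83,"bcf":68,"lgq":94,"vq":5}
After op 6 (remove /bcf): {"b":83,"lgq":94,"vq":5}
After op 7 (add /zj 36): {"b":83,"lgq":94,"vq":5,"zj":36}
After op 8 (add /vq 29): {"b":83,"lgq":94,"vq":29,"zj":36}
After op 9 (replace /lgq 57): {"b":83,"lgq":57,"vq":29,"zj":36}
After op 10 (remove /vq): {"b":83,"lgq":57,"zj":36}
After op 11 (remove /lgq): {"b":83,"zj":36}
Size at the root: 2

Answer: 2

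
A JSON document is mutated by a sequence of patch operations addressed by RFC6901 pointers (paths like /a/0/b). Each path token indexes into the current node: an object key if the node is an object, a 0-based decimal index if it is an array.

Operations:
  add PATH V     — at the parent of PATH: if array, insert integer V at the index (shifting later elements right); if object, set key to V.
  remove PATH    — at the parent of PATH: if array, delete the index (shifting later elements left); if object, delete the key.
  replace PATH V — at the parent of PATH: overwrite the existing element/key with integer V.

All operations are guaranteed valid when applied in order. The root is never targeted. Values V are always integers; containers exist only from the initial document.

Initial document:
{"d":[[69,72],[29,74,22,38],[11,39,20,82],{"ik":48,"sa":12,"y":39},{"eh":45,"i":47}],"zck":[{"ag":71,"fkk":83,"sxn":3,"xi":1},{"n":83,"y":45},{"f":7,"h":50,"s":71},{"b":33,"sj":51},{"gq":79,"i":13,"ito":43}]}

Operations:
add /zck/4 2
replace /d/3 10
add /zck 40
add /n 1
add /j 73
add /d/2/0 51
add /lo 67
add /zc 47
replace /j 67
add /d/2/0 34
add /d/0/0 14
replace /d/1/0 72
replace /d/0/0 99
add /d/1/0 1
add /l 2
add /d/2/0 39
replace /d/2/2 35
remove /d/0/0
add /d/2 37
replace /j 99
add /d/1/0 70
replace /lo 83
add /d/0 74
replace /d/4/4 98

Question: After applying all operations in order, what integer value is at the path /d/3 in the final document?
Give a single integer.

After op 1 (add /zck/4 2): {"d":[[69,72],[29,74,22,38],[11,39,20,82],{"ik":48,"sa":12,"y":39},{"eh":45,"i":47}],"zck":[{"ag":71,"fkk":83,"sxn":3,"xi":1},{"n":83,"y":45},{"f":7,"h":50,"s":71},{"b":33,"sj":51},2,{"gq":79,"i":13,"ito":43}]}
After op 2 (replace /d/3 10): {"d":[[69,72],[29,74,22,38],[11,39,20,82],10,{"eh":45,"i":47}],"zck":[{"ag":71,"fkk":83,"sxn":3,"xi":1},{"n":83,"y":45},{"f":7,"h":50,"s":71},{"b":33,"sj":51},2,{"gq":79,"i":13,"ito":43}]}
After op 3 (add /zck 40): {"d":[[69,72],[29,74,22,38],[11,39,20,82],10,{"eh":45,"i":47}],"zck":40}
After op 4 (add /n 1): {"d":[[69,72],[29,74,22,38],[11,39,20,82],10,{"eh":45,"i":47}],"n":1,"zck":40}
After op 5 (add /j 73): {"d":[[69,72],[29,74,22,38],[11,39,20,82],10,{"eh":45,"i":47}],"j":73,"n":1,"zck":40}
After op 6 (add /d/2/0 51): {"d":[[69,72],[29,74,22,38],[51,11,39,20,82],10,{"eh":45,"i":47}],"j":73,"n":1,"zck":40}
After op 7 (add /lo 67): {"d":[[69,72],[29,74,22,38],[51,11,39,20,82],10,{"eh":45,"i":47}],"j":73,"lo":67,"n":1,"zck":40}
After op 8 (add /zc 47): {"d":[[69,72],[29,74,22,38],[51,11,39,20,82],10,{"eh":45,"i":47}],"j":73,"lo":67,"n":1,"zc":47,"zck":40}
After op 9 (replace /j 67): {"d":[[69,72],[29,74,22,38],[51,11,39,20,82],10,{"eh":45,"i":47}],"j":67,"lo":67,"n":1,"zc":47,"zck":40}
After op 10 (add /d/2/0 34): {"d":[[69,72],[29,74,22,38],[34,51,11,39,20,82],10,{"eh":45,"i":47}],"j":67,"lo":67,"n":1,"zc":47,"zck":40}
After op 11 (add /d/0/0 14): {"d":[[14,69,72],[29,74,22,38],[34,51,11,39,20,82],10,{"eh":45,"i":47}],"j":67,"lo":67,"n":1,"zc":47,"zck":40}
After op 12 (replace /d/1/0 72): {"d":[[14,69,72],[72,74,22,38],[34,51,11,39,20,82],10,{"eh":45,"i":47}],"j":67,"lo":67,"n":1,"zc":47,"zck":40}
After op 13 (replace /d/0/0 99): {"d":[[99,69,72],[72,74,22,38],[34,51,11,39,20,82],10,{"eh":45,"i":47}],"j":67,"lo":67,"n":1,"zc":47,"zck":40}
After op 14 (add /d/1/0 1): {"d":[[99,69,72],[1,72,74,22,38],[34,51,11,39,20,82],10,{"eh":45,"i":47}],"j":67,"lo":67,"n":1,"zc":47,"zck":40}
After op 15 (add /l 2): {"d":[[99,69,72],[1,72,74,22,38],[34,51,11,39,20,82],10,{"eh":45,"i":47}],"j":67,"l":2,"lo":67,"n":1,"zc":47,"zck":40}
After op 16 (add /d/2/0 39): {"d":[[99,69,72],[1,72,74,22,38],[39,34,51,11,39,20,82],10,{"eh":45,"i":47}],"j":67,"l":2,"lo":67,"n":1,"zc":47,"zck":40}
After op 17 (replace /d/2/2 35): {"d":[[99,69,72],[1,72,74,22,38],[39,34,35,11,39,20,82],10,{"eh":45,"i":47}],"j":67,"l":2,"lo":67,"n":1,"zc":47,"zck":40}
After op 18 (remove /d/0/0): {"d":[[69,72],[1,72,74,22,38],[39,34,35,11,39,20,82],10,{"eh":45,"i":47}],"j":67,"l":2,"lo":67,"n":1,"zc":47,"zck":40}
After op 19 (add /d/2 37): {"d":[[69,72],[1,72,74,22,38],37,[39,34,35,11,39,20,82],10,{"eh":45,"i":47}],"j":67,"l":2,"lo":67,"n":1,"zc":47,"zck":40}
After op 20 (replace /j 99): {"d":[[69,72],[1,72,74,22,38],37,[39,34,35,11,39,20,82],10,{"eh":45,"i":47}],"j":99,"l":2,"lo":67,"n":1,"zc":47,"zck":40}
After op 21 (add /d/1/0 70): {"d":[[69,72],[70,1,72,74,22,38],37,[39,34,35,11,39,20,82],10,{"eh":45,"i":47}],"j":99,"l":2,"lo":67,"n":1,"zc":47,"zck":40}
After op 22 (replace /lo 83): {"d":[[69,72],[70,1,72,74,22,38],37,[39,34,35,11,39,20,82],10,{"eh":45,"i":47}],"j":99,"l":2,"lo":83,"n":1,"zc":47,"zck":40}
After op 23 (add /d/0 74): {"d":[74,[69,72],[70,1,72,74,22,38],37,[39,34,35,11,39,20,82],10,{"eh":45,"i":47}],"j":99,"l":2,"lo":83,"n":1,"zc":47,"zck":40}
After op 24 (replace /d/4/4 98): {"d":[74,[69,72],[70,1,72,74,22,38],37,[39,34,35,11,98,20,82],10,{"eh":45,"i":47}],"j":99,"l":2,"lo":83,"n":1,"zc":47,"zck":40}
Value at /d/3: 37

Answer: 37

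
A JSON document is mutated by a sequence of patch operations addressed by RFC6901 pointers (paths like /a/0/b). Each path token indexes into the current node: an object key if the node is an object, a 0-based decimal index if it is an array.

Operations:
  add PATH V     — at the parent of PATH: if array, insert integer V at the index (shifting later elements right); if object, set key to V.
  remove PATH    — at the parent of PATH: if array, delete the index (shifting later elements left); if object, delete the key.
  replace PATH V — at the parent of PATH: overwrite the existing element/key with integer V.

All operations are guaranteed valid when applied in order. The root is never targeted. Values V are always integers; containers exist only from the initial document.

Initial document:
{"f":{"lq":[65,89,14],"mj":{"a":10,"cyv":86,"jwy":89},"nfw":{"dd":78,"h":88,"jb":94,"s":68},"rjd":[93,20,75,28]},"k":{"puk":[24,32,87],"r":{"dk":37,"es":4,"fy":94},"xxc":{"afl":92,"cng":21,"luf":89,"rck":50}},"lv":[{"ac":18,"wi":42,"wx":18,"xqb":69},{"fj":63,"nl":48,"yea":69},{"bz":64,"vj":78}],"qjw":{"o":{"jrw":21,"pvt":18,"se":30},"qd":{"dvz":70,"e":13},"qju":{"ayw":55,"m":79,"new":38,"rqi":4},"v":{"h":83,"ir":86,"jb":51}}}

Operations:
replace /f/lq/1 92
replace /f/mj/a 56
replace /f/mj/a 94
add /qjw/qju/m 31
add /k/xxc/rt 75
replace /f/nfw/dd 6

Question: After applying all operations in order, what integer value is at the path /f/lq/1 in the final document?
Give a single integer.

After op 1 (replace /f/lq/1 92): {"f":{"lq":[65,92,14],"mj":{"a":10,"cyv":86,"jwy":89},"nfw":{"dd":78,"h":88,"jb":94,"s":68},"rjd":[93,20,75,28]},"k":{"puk":[24,32,87],"r":{"dk":37,"es":4,"fy":94},"xxc":{"afl":92,"cng":21,"luf":89,"rck":50}},"lv":[{"ac":18,"wi":42,"wx":18,"xqb":69},{"fj":63,"nl":48,"yea":69},{"bz":64,"vj":78}],"qjw":{"o":{"jrw":21,"pvt":18,"se":30},"qd":{"dvz":70,"e":13},"qju":{"ayw":55,"m":79,"new":38,"rqi":4},"v":{"h":83,"ir":86,"jb":51}}}
After op 2 (replace /f/mj/a 56): {"f":{"lq":[65,92,14],"mj":{"a":56,"cyv":86,"jwy":89},"nfw":{"dd":78,"h":88,"jb":94,"s":68},"rjd":[93,20,75,28]},"k":{"puk":[24,32,87],"r":{"dk":37,"es":4,"fy":94},"xxc":{"afl":92,"cng":21,"luf":89,"rck":50}},"lv":[{"ac":18,"wi":42,"wx":18,"xqb":69},{"fj":63,"nl":48,"yea":69},{"bz":64,"vj":78}],"qjw":{"o":{"jrw":21,"pvt":18,"se":30},"qd":{"dvz":70,"e":13},"qju":{"ayw":55,"m":79,"new":38,"rqi":4},"v":{"h":83,"ir":86,"jb":51}}}
After op 3 (replace /f/mj/a 94): {"f":{"lq":[65,92,14],"mj":{"a":94,"cyv":86,"jwy":89},"nfw":{"dd":78,"h":88,"jb":94,"s":68},"rjd":[93,20,75,28]},"k":{"puk":[24,32,87],"r":{"dk":37,"es":4,"fy":94},"xxc":{"afl":92,"cng":21,"luf":89,"rck":50}},"lv":[{"ac":18,"wi":42,"wx":18,"xqb":69},{"fj":63,"nl":48,"yea":69},{"bz":64,"vj":78}],"qjw":{"o":{"jrw":21,"pvt":18,"se":30},"qd":{"dvz":70,"e":13},"qju":{"ayw":55,"m":79,"new":38,"rqi":4},"v":{"h":83,"ir":86,"jb":51}}}
After op 4 (add /qjw/qju/m 31): {"f":{"lq":[65,92,14],"mj":{"a":94,"cyv":86,"jwy":89},"nfw":{"dd":78,"h":88,"jb":94,"s":68},"rjd":[93,20,75,28]},"k":{"puk":[24,32,87],"r":{"dk":37,"es":4,"fy":94},"xxc":{"afl":92,"cng":21,"luf":89,"rck":50}},"lv":[{"ac":18,"wi":42,"wx":18,"xqb":69},{"fj":63,"nl":48,"yea":69},{"bz":64,"vj":78}],"qjw":{"o":{"jrw":21,"pvt":18,"se":30},"qd":{"dvz":70,"e":13},"qju":{"ayw":55,"m":31,"new":38,"rqi":4},"v":{"h":83,"ir":86,"jb":51}}}
After op 5 (add /k/xxc/rt 75): {"f":{"lq":[65,92,14],"mj":{"a":94,"cyv":86,"jwy":89},"nfw":{"dd":78,"h":88,"jb":94,"s":68},"rjd":[93,20,75,28]},"k":{"puk":[24,32,87],"r":{"dk":37,"es":4,"fy":94},"xxc":{"afl":92,"cng":21,"luf":89,"rck":50,"rt":75}},"lv":[{"ac":18,"wi":42,"wx":18,"xqb":69},{"fj":63,"nl":48,"yea":69},{"bz":64,"vj":78}],"qjw":{"o":{"jrw":21,"pvt":18,"se":30},"qd":{"dvz":70,"e":13},"qju":{"ayw":55,"m":31,"new":38,"rqi":4},"v":{"h":83,"ir":86,"jb":51}}}
After op 6 (replace /f/nfw/dd 6): {"f":{"lq":[65,92,14],"mj":{"a":94,"cyv":86,"jwy":89},"nfw":{"dd":6,"h":88,"jb":94,"s":68},"rjd":[93,20,75,28]},"k":{"puk":[24,32,87],"r":{"dk":37,"es":4,"fy":94},"xxc":{"afl":92,"cng":21,"luf":89,"rck":50,"rt":75}},"lv":[{"ac":18,"wi":42,"wx":18,"xqb":69},{"fj":63,"nl":48,"yea":69},{"bz":64,"vj":78}],"qjw":{"o":{"jrw":21,"pvt":18,"se":30},"qd":{"dvz":70,"e":13},"qju":{"ayw":55,"m":31,"new":38,"rqi":4},"v":{"h":83,"ir":86,"jb":51}}}
Value at /f/lq/1: 92

Answer: 92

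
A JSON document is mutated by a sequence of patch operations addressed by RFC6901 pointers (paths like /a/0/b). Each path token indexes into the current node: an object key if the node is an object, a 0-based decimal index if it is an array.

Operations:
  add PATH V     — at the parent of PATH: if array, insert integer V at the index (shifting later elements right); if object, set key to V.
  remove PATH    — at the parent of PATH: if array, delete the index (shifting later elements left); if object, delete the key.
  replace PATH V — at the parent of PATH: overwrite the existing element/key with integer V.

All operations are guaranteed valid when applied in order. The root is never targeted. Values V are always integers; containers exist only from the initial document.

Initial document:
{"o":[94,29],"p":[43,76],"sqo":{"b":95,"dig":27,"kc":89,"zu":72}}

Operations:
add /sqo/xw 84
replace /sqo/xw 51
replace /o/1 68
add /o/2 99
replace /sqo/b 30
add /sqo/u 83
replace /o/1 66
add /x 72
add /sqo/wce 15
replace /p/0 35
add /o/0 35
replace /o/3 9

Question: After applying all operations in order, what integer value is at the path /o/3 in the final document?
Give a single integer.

Answer: 9

Derivation:
After op 1 (add /sqo/xw 84): {"o":[94,29],"p":[43,76],"sqo":{"b":95,"dig":27,"kc":89,"xw":84,"zu":72}}
After op 2 (replace /sqo/xw 51): {"o":[94,29],"p":[43,76],"sqo":{"b":95,"dig":27,"kc":89,"xw":51,"zu":72}}
After op 3 (replace /o/1 68): {"o":[94,68],"p":[43,76],"sqo":{"b":95,"dig":27,"kc":89,"xw":51,"zu":72}}
After op 4 (add /o/2 99): {"o":[94,68,99],"p":[43,76],"sqo":{"b":95,"dig":27,"kc":89,"xw":51,"zu":72}}
After op 5 (replace /sqo/b 30): {"o":[94,68,99],"p":[43,76],"sqo":{"b":30,"dig":27,"kc":89,"xw":51,"zu":72}}
After op 6 (add /sqo/u 83): {"o":[94,68,99],"p":[43,76],"sqo":{"b":30,"dig":27,"kc":89,"u":83,"xw":51,"zu":72}}
After op 7 (replace /o/1 66): {"o":[94,66,99],"p":[43,76],"sqo":{"b":30,"dig":27,"kc":89,"u":83,"xw":51,"zu":72}}
After op 8 (add /x 72): {"o":[94,66,99],"p":[43,76],"sqo":{"b":30,"dig":27,"kc":89,"u":83,"xw":51,"zu":72},"x":72}
After op 9 (add /sqo/wce 15): {"o":[94,66,99],"p":[43,76],"sqo":{"b":30,"dig":27,"kc":89,"u":83,"wce":15,"xw":51,"zu":72},"x":72}
After op 10 (replace /p/0 35): {"o":[94,66,99],"p":[35,76],"sqo":{"b":30,"dig":27,"kc":89,"u":83,"wce":15,"xw":51,"zu":72},"x":72}
After op 11 (add /o/0 35): {"o":[35,94,66,99],"p":[35,76],"sqo":{"b":30,"dig":27,"kc":89,"u":83,"wce":15,"xw":51,"zu":72},"x":72}
After op 12 (replace /o/3 9): {"o":[35,94,66,9],"p":[35,76],"sqo":{"b":30,"dig":27,"kc":89,"u":83,"wce":15,"xw":51,"zu":72},"x":72}
Value at /o/3: 9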